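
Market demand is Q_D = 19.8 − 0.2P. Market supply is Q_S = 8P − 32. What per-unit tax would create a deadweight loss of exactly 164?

In inverse form: demand P = 99 − 5Q, supply P = 4 + 0.125Q.
Competitive equilibrium: 99 − 5Q = 4 + 0.125Q → Q* = 18.5366, P* = 6.3171.
A tax t gives ΔQ = t/5.125 and wedge t, so DWL = t²/10.25.
t²/10.25 = 164 → t² = 1681 → t = 41.

41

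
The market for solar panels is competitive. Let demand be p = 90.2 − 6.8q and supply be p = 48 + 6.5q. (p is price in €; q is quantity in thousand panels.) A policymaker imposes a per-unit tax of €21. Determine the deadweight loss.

€16.58 thousand

Competitive equilibrium: 90.2 − 6.8q = 48 + 6.5q → q* = 3.1729, p* = 68.6241.
With the tax, the buyer price exceeds the seller price by 21: (90.2 − 6.8q) − (48 + 6.5q) = 21 → q' = 1.594.
Δq = 3.1729 − 1.594 = 1.5789; the wedge equals the tax, 21.
Welfare loss = ½ × 1.5789 × 21 = €16.58 thousand.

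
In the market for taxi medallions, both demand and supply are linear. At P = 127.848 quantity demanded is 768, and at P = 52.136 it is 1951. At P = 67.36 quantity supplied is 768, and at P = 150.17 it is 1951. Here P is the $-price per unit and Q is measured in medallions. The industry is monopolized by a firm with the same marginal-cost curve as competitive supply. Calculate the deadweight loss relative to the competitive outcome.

Demand slope = (52.136 − 127.848)/(1951 − 768) = −0.064, so P = 177 − 0.064Q.
Supply slope = (150.17 − 67.36)/(1951 − 768) = 0.07, so P = 13.6 + 0.07Q.
Competitive equilibrium: 177 − 0.064Q = 13.6 + 0.07Q → Q* = 1219.40299, P* = 98.95821.
Marginal revenue: MR = 177 − 0.128Q. Set MR = MC: 177 − 0.128Q = 13.6 + 0.07Q → Q_m = 825.25253.
Price P_m = 177 − 0.064·825.25253 = 124.18384; MC(Q_m) = 13.6 + 0.07·825.25253 = 71.36768.
Competitive Q* = 1219.40299, so ΔQ = 394.15046; wedge = 124.18384 − 71.36768 = 52.81616.
Welfare loss = ½ × 394.15046 × 52.81616 = $10408.76.

$10408.76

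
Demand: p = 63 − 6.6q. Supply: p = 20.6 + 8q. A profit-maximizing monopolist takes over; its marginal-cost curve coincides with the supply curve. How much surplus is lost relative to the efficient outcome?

Competitive equilibrium: 63 − 6.6q = 20.6 + 8q → q* = 2.9041, p* = 43.8329.
Marginal revenue: MR = 63 − 13.2q. Set MR = MC: 63 − 13.2q = 20.6 + 8q → q_m = 2.
Price p_m = 63 − 6.6·2 = 49.8; MC(q_m) = 20.6 + 8·2 = 36.6.
Competitive q* = 2.9041, so Δq = 0.9041; wedge = 49.8 − 36.6 = 13.2.
Welfare loss = ½ × 0.9041 × 13.2 = 5.97.

5.97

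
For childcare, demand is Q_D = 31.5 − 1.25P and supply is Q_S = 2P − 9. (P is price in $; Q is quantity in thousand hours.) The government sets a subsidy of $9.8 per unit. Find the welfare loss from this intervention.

In inverse form: demand P = 25.2 − 0.8Q, supply P = 4.5 + 0.5Q.
Competitive equilibrium: 25.2 − 0.8Q = 4.5 + 0.5Q → Q* = 15.9231, P* = 12.4615.
The subsidy lowers effective supply by 9.8: P = 0.5Q − 5.3.
New quantity: 25.2 − 0.8Q = 0.5Q − 5.3 → Q' = 23.4615.
Overproduction ΔQ = 23.4615 − 15.9231 = 7.5384; wedge = subsidy = 9.8.
Welfare loss = ½ × 7.5384 × 9.8 = $36.94 thousand.

$36.94 thousand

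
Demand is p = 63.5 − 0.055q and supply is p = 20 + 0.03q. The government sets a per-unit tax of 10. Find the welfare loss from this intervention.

Competitive equilibrium: 63.5 − 0.055q = 20 + 0.03q → q* = 511.7647, p* = 35.3529.
With the tax, the buyer price exceeds the seller price by 10: (63.5 − 0.055q) − (20 + 0.03q) = 10 → q' = 394.1176.
Δq = 511.7647 − 394.1176 = 117.6471; the wedge equals the tax, 10.
DWL = ½ × 117.6471 × 10 = 588.24.

588.24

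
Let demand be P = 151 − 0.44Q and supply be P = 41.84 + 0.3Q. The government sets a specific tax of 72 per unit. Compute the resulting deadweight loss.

Competitive equilibrium: 151 − 0.44Q = 41.84 + 0.3Q → Q* = 147.5135, P* = 86.0941.
With the tax, the buyer price exceeds the seller price by 72: (151 − 0.44Q) − (41.84 + 0.3Q) = 72 → Q' = 50.2162.
ΔQ = 147.5135 − 50.2162 = 97.2973; the wedge equals the tax, 72.
The triangle = ½ × 97.2973 × 72 = 3502.70.

3502.70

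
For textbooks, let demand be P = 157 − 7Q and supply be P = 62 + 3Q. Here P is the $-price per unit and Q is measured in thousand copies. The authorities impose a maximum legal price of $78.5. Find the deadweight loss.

$80 thousand

Competitive equilibrium: 157 − 7Q = 62 + 3Q → Q* = 9.5, P* = 90.5.
At the ceiling P = 78.5, quantity supplied = (78.5 − 62)/3 = 5.5.
Willingness to pay at Q' = 5.5: 157 − 7·5.5 = 118.5.
ΔQ = 9.5 − 5.5 = 4; wedge = 118.5 − 78.5 = 40.
Welfare loss = ½ × 4 × 40 = $80 thousand.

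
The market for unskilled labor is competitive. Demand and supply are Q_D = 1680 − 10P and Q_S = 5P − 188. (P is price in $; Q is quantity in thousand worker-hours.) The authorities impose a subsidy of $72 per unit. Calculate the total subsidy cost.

In inverse form: demand P = 168 − 0.1Q, supply P = 37.6 + 0.2Q.
Competitive equilibrium: 168 − 0.1Q = 37.6 + 0.2Q → Q* = 434.6667, P* = 124.5333.
The subsidy lowers effective supply by 72: P = 0.2Q − 34.4.
New quantity: 168 − 0.1Q = 0.2Q − 34.4 → Q' = 674.6667.
Total subsidy cost = 72 × 674.6667 = $48576 thousand.

$48576 thousand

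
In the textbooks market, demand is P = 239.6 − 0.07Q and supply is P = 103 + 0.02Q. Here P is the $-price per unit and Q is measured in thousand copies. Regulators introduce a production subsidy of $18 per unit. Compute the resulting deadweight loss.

Competitive equilibrium: 239.6 − 0.07Q = 103 + 0.02Q → Q* = 1517.7778, P* = 133.3556.
The subsidy lowers effective supply by 18: P = 85 + 0.02Q.
New quantity: 239.6 − 0.07Q = 85 + 0.02Q → Q' = 1717.7778.
Overproduction ΔQ = 1717.7778 − 1517.7778 = 200; wedge = subsidy = 18.
DWL = ½ × 200 × 18 = $1800 thousand.

$1800 thousand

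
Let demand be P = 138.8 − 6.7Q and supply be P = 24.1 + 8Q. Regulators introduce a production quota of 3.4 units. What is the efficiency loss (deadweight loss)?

142.47

Competitive equilibrium: 138.8 − 6.7Q = 24.1 + 8Q → Q* = 7.8027, P* = 86.5218.
At Q = 3.4: demand price = 138.8 − 6.7·3.4 = 116.02; supply price = 24.1 + 8·3.4 = 51.3.
ΔQ = 7.8027 − 3.4 = 4.4027; wedge = 116.02 − 51.3 = 64.72.
The triangle = ½ × 4.4027 × 64.72 = 142.47.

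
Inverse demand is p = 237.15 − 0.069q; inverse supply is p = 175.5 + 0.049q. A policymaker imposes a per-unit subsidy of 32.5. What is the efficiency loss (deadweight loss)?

4475.64

Competitive equilibrium: 237.15 − 0.069q = 175.5 + 0.049q → q* = 522.4576, p* = 201.1004.
The subsidy lowers effective supply by 32.5: p = 143 + 0.049q.
New quantity: 237.15 − 0.069q = 143 + 0.049q → q' = 797.8814.
Overproduction Δq = 797.8814 − 522.4576 = 275.4238; wedge = subsidy = 32.5.
The triangle = ½ × 275.4238 × 32.5 = 4475.64.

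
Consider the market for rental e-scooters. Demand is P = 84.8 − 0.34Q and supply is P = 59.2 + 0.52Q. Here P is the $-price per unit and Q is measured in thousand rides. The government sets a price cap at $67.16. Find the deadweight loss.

$89.91 thousand

Competitive equilibrium: 84.8 − 0.34Q = 59.2 + 0.52Q → Q* = 29.7674, P* = 74.6791.
At the ceiling P = 67.16, quantity supplied = (67.16 − 59.2)/0.52 = 15.3077.
Willingness to pay at Q' = 15.3077: 84.8 − 0.34·15.3077 = 79.5954.
ΔQ = 29.7674 − 15.3077 = 14.4597; wedge = 79.5954 − 67.16 = 12.4354.
Deadweight loss = ½ × 14.4597 × 12.4354 = $89.91 thousand.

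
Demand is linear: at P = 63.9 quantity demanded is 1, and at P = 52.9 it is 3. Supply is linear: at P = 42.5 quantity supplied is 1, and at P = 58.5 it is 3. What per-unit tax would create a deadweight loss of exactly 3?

9

Demand slope = (52.9 − 63.9)/(3 − 1) = −5.5, so P = 69.4 − 5.5Q.
Supply slope = (58.5 − 42.5)/(3 − 1) = 8, so P = 34.5 + 8Q.
Competitive equilibrium: 69.4 − 5.5Q = 34.5 + 8Q → Q* = 2.5852, P* = 55.1815.
A tax t gives ΔQ = t/13.5 and wedge t, so DWL = t²/27.
t²/27 = 3 → t² = 81 → t = 9.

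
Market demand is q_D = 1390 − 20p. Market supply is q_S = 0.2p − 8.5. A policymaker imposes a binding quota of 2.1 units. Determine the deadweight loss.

In inverse form: demand p = 69.5 − 0.05q, supply p = 42.5 + 5q.
Competitive equilibrium: 69.5 − 0.05q = 42.5 + 5q → q* = 5.3465, p* = 69.2327.
At q = 2.1: demand price = 69.5 − 0.05·2.1 = 69.395; supply price = 42.5 + 5·2.1 = 53.
Δq = 5.3465 − 2.1 = 3.2465; wedge = 69.395 − 53 = 16.395.
Deadweight loss = ½ × 3.2465 × 16.395 = 26.61.

26.61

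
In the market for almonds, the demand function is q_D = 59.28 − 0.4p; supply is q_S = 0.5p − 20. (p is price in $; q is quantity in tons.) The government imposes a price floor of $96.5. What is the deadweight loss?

In inverse form: demand p = 148.2 − 2.5q, supply p = 40 + 2q.
Competitive equilibrium: 148.2 − 2.5q = 40 + 2q → q* = 24.0444, p* = 88.0889.
At the floor p = 96.5, quantity demanded = (148.2 − 96.5)/2.5 = 20.68.
Sellers' marginal cost at q' = 20.68: 40 + 2·20.68 = 81.36.
Δq = 24.0444 − 20.68 = 3.3644; wedge = 96.5 − 81.36 = 15.14.
DWL = ½ × 3.3644 × 15.14 = $25.47.

$25.47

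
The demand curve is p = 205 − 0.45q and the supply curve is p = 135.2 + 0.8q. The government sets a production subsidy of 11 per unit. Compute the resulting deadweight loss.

Competitive equilibrium: 205 − 0.45q = 135.2 + 0.8q → q* = 55.84, p* = 179.872.
The subsidy lowers effective supply by 11: p = 124.2 + 0.8q.
New quantity: 205 − 0.45q = 124.2 + 0.8q → q' = 64.64.
Overproduction Δq = 64.64 − 55.84 = 8.8; wedge = subsidy = 11.
The triangle = ½ × 8.8 × 11 = 48.40.

48.40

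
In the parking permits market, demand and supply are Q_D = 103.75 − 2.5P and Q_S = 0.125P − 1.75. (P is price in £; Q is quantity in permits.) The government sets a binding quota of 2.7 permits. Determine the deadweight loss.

£1.38

In inverse form: demand P = 41.5 − 0.4Q, supply P = 14 + 8Q.
Competitive equilibrium: 41.5 − 0.4Q = 14 + 8Q → Q* = 3.2738, P* = 40.1905.
At Q = 2.7: demand price = 41.5 − 0.4·2.7 = 40.42; supply price = 14 + 8·2.7 = 35.6.
ΔQ = 3.2738 − 2.7 = 0.5738; wedge = 40.42 − 35.6 = 4.82.
The triangle = ½ × 0.5738 × 4.82 = £1.38.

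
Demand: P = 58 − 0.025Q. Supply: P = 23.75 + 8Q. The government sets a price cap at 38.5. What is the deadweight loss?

Competitive equilibrium: 58 − 0.025Q = 23.75 + 8Q → Q* = 4.2679, P* = 57.8933.
At the ceiling P = 38.5, quantity supplied = (38.5 − 23.75)/8 = 1.8438.
Willingness to pay at Q' = 1.8438: 58 − 0.025·1.8438 = 57.9539.
ΔQ = 4.2679 − 1.8438 = 2.4241; wedge = 57.9539 − 38.5 = 19.4539.
Welfare loss = ½ × 2.4241 × 19.4539 = 23.58.

23.58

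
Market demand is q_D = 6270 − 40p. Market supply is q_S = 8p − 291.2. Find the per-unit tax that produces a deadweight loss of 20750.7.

In inverse form: demand p = 156.75 − 0.025q, supply p = 36.4 + 0.125q.
Competitive equilibrium: 156.75 − 0.025q = 36.4 + 0.125q → q* = 802.3333, p* = 136.6917.
A tax t gives Δq = t/0.15 and wedge t, so DWL = t²/0.3.
t²/0.3 = 20750.7 → t² = 6225.21 → t = 78.9.

78.9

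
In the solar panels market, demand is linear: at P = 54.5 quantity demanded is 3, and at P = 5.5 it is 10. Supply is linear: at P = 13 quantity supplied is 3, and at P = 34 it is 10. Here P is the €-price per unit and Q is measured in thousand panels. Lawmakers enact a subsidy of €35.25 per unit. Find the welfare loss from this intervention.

€62.13 thousand

Demand slope = (5.5 − 54.5)/(10 − 3) = −7, so P = 75.5 − 7Q.
Supply slope = (34 − 13)/(10 − 3) = 3, so P = 4 + 3Q.
Competitive equilibrium: 75.5 − 7Q = 4 + 3Q → Q* = 7.15, P* = 25.45.
The subsidy lowers effective supply by 35.25: P = 3Q − 31.25.
New quantity: 75.5 − 7Q = 3Q − 31.25 → Q' = 10.675.
Overproduction ΔQ = 10.675 − 7.15 = 3.525; wedge = subsidy = 35.25.
Welfare loss = ½ × 3.525 × 35.25 = €62.13 thousand.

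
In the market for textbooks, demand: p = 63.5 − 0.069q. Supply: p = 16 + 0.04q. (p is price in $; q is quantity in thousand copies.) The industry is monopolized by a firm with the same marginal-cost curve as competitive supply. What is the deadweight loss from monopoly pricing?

Competitive equilibrium: 63.5 − 0.069q = 16 + 0.04q → q* = 435.7798, p* = 33.4312.
Marginal revenue: MR = 63.5 − 0.138q. Set MR = MC: 63.5 − 0.138q = 16 + 0.04q → q_m = 266.8539.
Price p_m = 63.5 − 0.069·266.8539 = 45.0871; MC(q_m) = 16 + 0.04·266.8539 = 26.6742.
Competitive q* = 435.7798, so Δq = 168.9259; wedge = 45.0871 − 26.6742 = 18.4129.
Deadweight loss = ½ × 168.9259 × 18.4129 = $1555.21 thousand.

$1555.21 thousand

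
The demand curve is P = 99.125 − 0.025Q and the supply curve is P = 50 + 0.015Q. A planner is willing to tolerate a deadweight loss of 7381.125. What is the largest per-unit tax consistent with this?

24.3

Competitive equilibrium: 99.125 − 0.025Q = 50 + 0.015Q → Q* = 1228.125, P* = 68.4219.
A tax t gives ΔQ = t/0.04 and wedge t, so DWL = t²/0.08.
t²/0.08 = 7381.125 → t² = 590.49 → t = 24.3.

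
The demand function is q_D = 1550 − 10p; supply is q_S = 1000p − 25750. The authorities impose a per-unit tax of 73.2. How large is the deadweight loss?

In inverse form: demand p = 155 − 0.1q, supply p = 25.75 + 0.001q.
Competitive equilibrium: 155 − 0.1q = 25.75 + 0.001q → q* = 1279.703, p* = 27.0297.
With the tax, the buyer price exceeds the seller price by 73.2: (155 − 0.1q) − (25.75 + 0.001q) = 73.2 → q' = 554.9505.
Δq = 1279.703 − 554.9505 = 724.7525; the wedge equals the tax, 73.2.
The triangle = ½ × 724.7525 × 73.2 = 26525.94.

26525.94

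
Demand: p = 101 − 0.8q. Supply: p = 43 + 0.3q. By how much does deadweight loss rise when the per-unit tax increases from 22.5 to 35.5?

Competitive equilibrium: 101 − 0.8q = 43 + 0.3q → q* = 52.7273, p* = 58.8182.
For a per-unit tax t: Δq = t/1.1, so DWL = ½·t·(t/1.1) = t²/2.2.
At t = 22.5: DWL = 230.114. At t = 35.5: DWL = 572.841.
Increase = 572.841 − 230.114 = 342.73.

342.73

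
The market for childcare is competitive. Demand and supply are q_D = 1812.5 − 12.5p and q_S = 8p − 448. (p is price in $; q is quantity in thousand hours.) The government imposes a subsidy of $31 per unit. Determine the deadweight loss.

$2343.90 thousand

In inverse form: demand p = 145 − 0.08q, supply p = 56 + 0.125q.
Competitive equilibrium: 145 − 0.08q = 56 + 0.125q → q* = 434.1463, p* = 110.2683.
The subsidy lowers effective supply by 31: p = 25 + 0.125q.
New quantity: 145 − 0.08q = 25 + 0.125q → q' = 585.3659.
Overproduction Δq = 585.3659 − 434.1463 = 151.2196; wedge = subsidy = 31.
The triangle = ½ × 151.2196 × 31 = $2343.90 thousand.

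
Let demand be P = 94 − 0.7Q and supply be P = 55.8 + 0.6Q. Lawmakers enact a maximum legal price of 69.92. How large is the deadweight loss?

22.25

Competitive equilibrium: 94 − 0.7Q = 55.8 + 0.6Q → Q* = 29.3846, P* = 73.4308.
At the ceiling P = 69.92, quantity supplied = (69.92 − 55.8)/0.6 = 23.5333.
Willingness to pay at Q' = 23.5333: 94 − 0.7·23.5333 = 77.5267.
ΔQ = 29.3846 − 23.5333 = 5.8513; wedge = 77.5267 − 69.92 = 7.6067.
Deadweight loss = ½ × 5.8513 × 7.6067 = 22.25.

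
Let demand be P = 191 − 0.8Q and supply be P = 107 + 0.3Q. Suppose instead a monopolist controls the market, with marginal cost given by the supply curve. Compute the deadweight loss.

Competitive equilibrium: 191 − 0.8Q = 107 + 0.3Q → Q* = 76.3636, P* = 129.9091.
Marginal revenue: MR = 191 − 1.6Q. Set MR = MC: 191 − 1.6Q = 107 + 0.3Q → Q_m = 44.2105.
Price P_m = 191 − 0.8·44.2105 = 155.6316; MC(Q_m) = 107 + 0.3·44.2105 = 120.2632.
Competitive Q* = 76.3636, so ΔQ = 32.1531; wedge = 155.6316 − 120.2632 = 35.3684.
Welfare loss = ½ × 32.1531 × 35.3684 = 568.60.

568.60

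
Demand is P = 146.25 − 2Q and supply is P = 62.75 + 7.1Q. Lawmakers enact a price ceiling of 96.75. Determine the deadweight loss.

Competitive equilibrium: 146.25 − 2Q = 62.75 + 7.1Q → Q* = 9.1758, P* = 127.8984.
At the ceiling P = 96.75, quantity supplied = (96.75 − 62.75)/7.1 = 4.7887.
Willingness to pay at Q' = 4.7887: 146.25 − 2·4.7887 = 136.6726.
ΔQ = 9.1758 − 4.7887 = 4.3871; wedge = 136.6726 − 96.75 = 39.9226.
DWL = ½ × 4.3871 × 39.9226 = 87.57.

87.57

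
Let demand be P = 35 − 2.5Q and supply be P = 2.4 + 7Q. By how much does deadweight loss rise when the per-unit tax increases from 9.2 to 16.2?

Competitive equilibrium: 35 − 2.5Q = 2.4 + 7Q → Q* = 3.4316, P* = 26.4211.
For a per-unit tax t: ΔQ = t/9.5, so DWL = ½·t·(t/9.5) = t²/19.
At t = 9.2: DWL = 4.455. At t = 16.2: DWL = 13.813.
Increase = 13.813 − 4.455 = 9.36.

9.36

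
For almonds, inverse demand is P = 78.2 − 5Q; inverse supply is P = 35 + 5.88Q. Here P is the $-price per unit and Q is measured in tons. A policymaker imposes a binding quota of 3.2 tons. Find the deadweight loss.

$3.23

Competitive equilibrium: 78.2 − 5Q = 35 + 5.88Q → Q* = 3.9706, P* = 58.3471.
At Q = 3.2: demand price = 78.2 − 5·3.2 = 62.2; supply price = 35 + 5.88·3.2 = 53.816.
ΔQ = 3.9706 − 3.2 = 0.7706; wedge = 62.2 − 53.816 = 8.384.
Deadweight loss = ½ × 0.7706 × 8.384 = $3.23.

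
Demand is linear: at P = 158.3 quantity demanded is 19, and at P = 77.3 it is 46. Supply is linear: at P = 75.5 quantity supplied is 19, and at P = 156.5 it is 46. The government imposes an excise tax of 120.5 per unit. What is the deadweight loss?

1210.02

Demand slope = (77.3 − 158.3)/(46 − 19) = −3, so P = 215.3 − 3Q.
Supply slope = (156.5 − 75.5)/(46 − 19) = 3, so P = 18.5 + 3Q.
Competitive equilibrium: 215.3 − 3Q = 18.5 + 3Q → Q* = 32.8, P* = 116.9.
With the tax, the buyer price exceeds the seller price by 120.5: (215.3 − 3Q) − (18.5 + 3Q) = 120.5 → Q' = 12.7167.
ΔQ = 32.8 − 12.7167 = 20.0833; the wedge equals the tax, 120.5.
Welfare loss = ½ × 20.0833 × 120.5 = 1210.02.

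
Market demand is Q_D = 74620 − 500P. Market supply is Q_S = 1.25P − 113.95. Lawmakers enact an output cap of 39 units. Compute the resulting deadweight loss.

447.85

In inverse form: demand P = 149.24 − 0.002Q, supply P = 91.16 + 0.8Q.
Competitive equilibrium: 149.24 − 0.002Q = 91.16 + 0.8Q → Q* = 72.419, P* = 149.0952.
At Q = 39: demand price = 149.24 − 0.002·39 = 149.162; supply price = 91.16 + 0.8·39 = 122.36.
ΔQ = 72.419 − 39 = 33.419; wedge = 149.162 − 122.36 = 26.802.
Welfare loss = ½ × 33.419 × 26.802 = 447.85.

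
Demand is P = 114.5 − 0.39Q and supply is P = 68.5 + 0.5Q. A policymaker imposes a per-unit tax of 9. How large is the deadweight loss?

Competitive equilibrium: 114.5 − 0.39Q = 68.5 + 0.5Q → Q* = 51.6854, P* = 94.3427.
With the tax, the buyer price exceeds the seller price by 9: (114.5 − 0.39Q) − (68.5 + 0.5Q) = 9 → Q' = 41.573.
ΔQ = 51.6854 − 41.573 = 10.1124; the wedge equals the tax, 9.
Deadweight loss = ½ × 10.1124 × 9 = 45.51.

45.51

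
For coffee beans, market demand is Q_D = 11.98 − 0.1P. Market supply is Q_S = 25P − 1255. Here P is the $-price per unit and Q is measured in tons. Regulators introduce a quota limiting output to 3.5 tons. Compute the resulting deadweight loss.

In inverse form: demand P = 119.8 − 10Q, supply P = 50.2 + 0.04Q.
Competitive equilibrium: 119.8 − 10Q = 50.2 + 0.04Q → Q* = 6.9323, P* = 50.4773.
At Q = 3.5: demand price = 119.8 − 10·3.5 = 84.8; supply price = 50.2 + 0.04·3.5 = 50.34.
ΔQ = 6.9323 − 3.5 = 3.4323; wedge = 84.8 − 50.34 = 34.46.
Welfare loss = ½ × 3.4323 × 34.46 = $59.14.

$59.14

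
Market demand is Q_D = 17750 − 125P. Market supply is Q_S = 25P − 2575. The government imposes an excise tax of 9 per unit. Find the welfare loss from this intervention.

843.75

In inverse form: demand P = 142 − 0.008Q, supply P = 103 + 0.04Q.
Competitive equilibrium: 142 − 0.008Q = 103 + 0.04Q → Q* = 812.5, P* = 135.5.
With the tax, the buyer price exceeds the seller price by 9: (142 − 0.008Q) − (103 + 0.04Q) = 9 → Q' = 625.
ΔQ = 812.5 − 625 = 187.5; the wedge equals the tax, 9.
DWL = ½ × 187.5 × 9 = 843.75.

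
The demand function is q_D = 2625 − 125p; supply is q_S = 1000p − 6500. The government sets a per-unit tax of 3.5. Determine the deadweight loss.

680.56

In inverse form: demand p = 21 − 0.008q, supply p = 6.5 + 0.001q.
Competitive equilibrium: 21 − 0.008q = 6.5 + 0.001q → q* = 1611.1111, p* = 8.1111.
With the tax, the buyer price exceeds the seller price by 3.5: (21 − 0.008q) − (6.5 + 0.001q) = 3.5 → q' = 1222.2222.
Δq = 1611.1111 − 1222.2222 = 388.8889; the wedge equals the tax, 3.5.
DWL = ½ × 388.8889 × 3.5 = 680.56.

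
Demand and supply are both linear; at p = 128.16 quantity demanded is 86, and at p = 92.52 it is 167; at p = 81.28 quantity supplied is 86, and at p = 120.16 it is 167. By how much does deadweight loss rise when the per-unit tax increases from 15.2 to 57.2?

Demand slope = (92.52 − 128.16)/(167 − 86) = −0.44, so p = 166 − 0.44q.
Supply slope = (120.16 − 81.28)/(167 − 86) = 0.48, so p = 40 + 0.48q.
Competitive equilibrium: 166 − 0.44q = 40 + 0.48q → q* = 136.9565, p* = 105.7391.
For a per-unit tax t: Δq = t/0.92, so DWL = ½·t·(t/0.92) = t²/1.84.
At t = 15.2: DWL = 125.565. At t = 57.2: DWL = 1778.174.
Increase = 1778.174 − 125.565 = 1652.61.

1652.61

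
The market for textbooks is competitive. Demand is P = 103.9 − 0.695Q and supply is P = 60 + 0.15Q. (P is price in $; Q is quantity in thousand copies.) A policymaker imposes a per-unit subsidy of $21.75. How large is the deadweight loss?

$279.92 thousand

Competitive equilibrium: 103.9 − 0.695Q = 60 + 0.15Q → Q* = 51.9527, P* = 67.7929.
The subsidy lowers effective supply by 21.75: P = 38.25 + 0.15Q.
New quantity: 103.9 − 0.695Q = 38.25 + 0.15Q → Q' = 77.6923.
Overproduction ΔQ = 77.6923 − 51.9527 = 25.7396; wedge = subsidy = 21.75.
Welfare loss = ½ × 25.7396 × 21.75 = $279.92 thousand.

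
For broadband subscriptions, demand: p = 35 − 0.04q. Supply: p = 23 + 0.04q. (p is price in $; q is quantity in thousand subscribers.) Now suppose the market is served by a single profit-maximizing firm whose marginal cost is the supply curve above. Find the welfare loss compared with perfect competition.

$100 thousand

Competitive equilibrium: 35 − 0.04q = 23 + 0.04q → q* = 150, p* = 29.
Marginal revenue: MR = 35 − 0.08q. Set MR = MC: 35 − 0.08q = 23 + 0.04q → q_m = 100.
Price p_m = 35 − 0.04·100 = 31; MC(q_m) = 23 + 0.04·100 = 27.
Competitive q* = 150, so Δq = 50; wedge = 31 − 27 = 4.
DWL = ½ × 50 × 4 = $100 thousand.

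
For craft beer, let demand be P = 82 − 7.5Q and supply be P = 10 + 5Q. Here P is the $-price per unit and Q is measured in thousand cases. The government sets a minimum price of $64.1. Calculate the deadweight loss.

Competitive equilibrium: 82 − 7.5Q = 10 + 5Q → Q* = 5.76, P* = 38.8.
At the floor P = 64.1, quantity demanded = (82 − 64.1)/7.5 = 2.3867.
Sellers' marginal cost at Q' = 2.3867: 10 + 5·2.3867 = 21.9335.
ΔQ = 5.76 − 2.3867 = 3.3733; wedge = 64.1 − 21.9335 = 42.1665.
Deadweight loss = ½ × 3.3733 × 42.1665 = $71.12 thousand.

$71.12 thousand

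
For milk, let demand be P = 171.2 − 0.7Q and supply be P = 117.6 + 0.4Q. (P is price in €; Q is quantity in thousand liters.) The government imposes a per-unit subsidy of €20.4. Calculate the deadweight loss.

€189.16 thousand

Competitive equilibrium: 171.2 − 0.7Q = 117.6 + 0.4Q → Q* = 48.7273, P* = 137.0909.
The subsidy lowers effective supply by 20.4: P = 97.2 + 0.4Q.
New quantity: 171.2 − 0.7Q = 97.2 + 0.4Q → Q' = 67.2727.
Overproduction ΔQ = 67.2727 − 48.7273 = 18.5454; wedge = subsidy = 20.4.
The triangle = ½ × 18.5454 × 20.4 = €189.16 thousand.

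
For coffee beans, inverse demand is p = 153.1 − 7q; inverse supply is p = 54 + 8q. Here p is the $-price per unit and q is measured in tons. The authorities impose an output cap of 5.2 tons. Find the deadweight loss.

Competitive equilibrium: 153.1 − 7q = 54 + 8q → q* = 6.6067, p* = 106.8533.
At q = 5.2: demand price = 153.1 − 7·5.2 = 116.7; supply price = 54 + 8·5.2 = 95.6.
Δq = 6.6067 − 5.2 = 1.4067; wedge = 116.7 − 95.6 = 21.1.
Deadweight loss = ½ × 1.4067 × 21.1 = $14.84.

$14.84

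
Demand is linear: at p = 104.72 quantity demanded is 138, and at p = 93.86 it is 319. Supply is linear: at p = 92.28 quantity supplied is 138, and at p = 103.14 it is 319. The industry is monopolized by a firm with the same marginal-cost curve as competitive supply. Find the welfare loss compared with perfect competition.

389.35

Demand slope = (93.86 − 104.72)/(319 − 138) = −0.06, so p = 113 − 0.06q.
Supply slope = (103.14 − 92.28)/(319 − 138) = 0.06, so p = 84 + 0.06q.
Competitive equilibrium: 113 − 0.06q = 84 + 0.06q → q* = 241.6667, p* = 98.5.
Marginal revenue: MR = 113 − 0.12q. Set MR = MC: 113 − 0.12q = 84 + 0.06q → q_m = 161.1111.
Price p_m = 113 − 0.06·161.1111 = 103.3333; MC(q_m) = 84 + 0.06·161.1111 = 93.6667.
Competitive q* = 241.6667, so Δq = 80.5556; wedge = 103.3333 − 93.6667 = 9.6666.
Deadweight loss = ½ × 80.5556 × 9.6666 = 389.35.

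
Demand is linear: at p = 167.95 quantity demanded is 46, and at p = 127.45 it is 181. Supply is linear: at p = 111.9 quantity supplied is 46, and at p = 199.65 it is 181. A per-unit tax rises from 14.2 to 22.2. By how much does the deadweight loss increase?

Demand slope = (127.45 − 167.95)/(181 − 46) = −0.3, so p = 181.75 − 0.3q.
Supply slope = (199.65 − 111.9)/(181 − 46) = 0.65, so p = 82 + 0.65q.
Competitive equilibrium: 181.75 − 0.3q = 82 + 0.65q → q* = 105, p* = 150.25.
For a per-unit tax t: Δq = t/0.95, so DWL = ½·t·(t/0.95) = t²/1.9.
At t = 14.2: DWL = 106.126. At t = 22.2: DWL = 259.389.
Increase = 259.389 − 106.126 = 153.26.

153.26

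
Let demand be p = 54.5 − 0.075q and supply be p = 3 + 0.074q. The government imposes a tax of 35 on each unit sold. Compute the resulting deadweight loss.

Competitive equilibrium: 54.5 − 0.075q = 3 + 0.074q → q* = 345.6376, p* = 28.5772.
With the tax, the buyer price exceeds the seller price by 35: (54.5 − 0.075q) − (3 + 0.074q) = 35 → q' = 110.7383.
Δq = 345.6376 − 110.7383 = 234.8993; the wedge equals the tax, 35.
DWL = ½ × 234.8993 × 35 = 4110.74.

4110.74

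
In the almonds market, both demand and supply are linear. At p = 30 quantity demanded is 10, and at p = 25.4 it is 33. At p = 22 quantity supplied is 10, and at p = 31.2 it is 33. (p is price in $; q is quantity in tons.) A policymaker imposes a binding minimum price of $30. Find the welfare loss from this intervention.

Demand slope = (25.4 − 30)/(33 − 10) = −0.2, so p = 32 − 0.2q.
Supply slope = (31.2 − 22)/(33 − 10) = 0.4, so p = 18 + 0.4q.
Competitive equilibrium: 32 − 0.2q = 18 + 0.4q → q* = 23.3333, p* = 27.3333.
At the floor p = 30, quantity demanded = (32 − 30)/0.2 = 10.
Sellers' marginal cost at q' = 10: 18 + 0.4·10 = 22.
Δq = 23.3333 − 10 = 13.3333; wedge = 30 − 22 = 8.
DWL = ½ × 13.3333 × 8 = $53.33.

$53.33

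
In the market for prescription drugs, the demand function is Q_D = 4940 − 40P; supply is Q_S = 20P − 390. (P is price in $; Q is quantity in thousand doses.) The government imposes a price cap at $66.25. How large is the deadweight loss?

$7650.10 thousand

In inverse form: demand P = 123.5 − 0.025Q, supply P = 19.5 + 0.05Q.
Competitive equilibrium: 123.5 − 0.025Q = 19.5 + 0.05Q → Q* = 1386.6667, P* = 88.8333.
At the ceiling P = 66.25, quantity supplied = (66.25 − 19.5)/0.05 = 935.
Willingness to pay at Q' = 935: 123.5 − 0.025·935 = 100.125.
ΔQ = 1386.6667 − 935 = 451.6667; wedge = 100.125 − 66.25 = 33.875.
DWL = ½ × 451.6667 × 33.875 = $7650.10 thousand.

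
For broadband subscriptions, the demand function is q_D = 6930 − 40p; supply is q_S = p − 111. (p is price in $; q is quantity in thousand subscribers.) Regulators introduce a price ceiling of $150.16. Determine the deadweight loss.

$238.49 thousand

In inverse form: demand p = 173.25 − 0.025q, supply p = 111 + q.
Competitive equilibrium: 173.25 − 0.025q = 111 + q → q* = 60.7317, p* = 171.7317.
At the ceiling p = 150.16, quantity supplied = (150.16 − 111)/1 = 39.16.
Willingness to pay at q' = 39.16: 173.25 − 0.025·39.16 = 172.271.
Δq = 60.7317 − 39.16 = 21.5717; wedge = 172.271 − 150.16 = 22.111.
The triangle = ½ × 21.5717 × 22.111 = $238.49 thousand.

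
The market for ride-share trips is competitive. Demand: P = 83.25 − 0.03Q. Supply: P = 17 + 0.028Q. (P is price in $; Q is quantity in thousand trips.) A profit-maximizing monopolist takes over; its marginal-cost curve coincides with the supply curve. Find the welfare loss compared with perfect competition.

Competitive equilibrium: 83.25 − 0.03Q = 17 + 0.028Q → Q* = 1142.24138, P* = 48.98276.
Marginal revenue: MR = 83.25 − 0.06Q. Set MR = MC: 83.25 − 0.06Q = 17 + 0.028Q → Q_m = 752.84091.
Price P_m = 83.25 − 0.03·752.84091 = 60.66477; MC(Q_m) = 17 + 0.028·752.84091 = 38.07955.
Competitive Q* = 1142.24138, so ΔQ = 389.40047; wedge = 60.66477 − 38.07955 = 22.58522.
The triangle = ½ × 389.40047 × 22.58522 = $4397.35 thousand.

$4397.35 thousand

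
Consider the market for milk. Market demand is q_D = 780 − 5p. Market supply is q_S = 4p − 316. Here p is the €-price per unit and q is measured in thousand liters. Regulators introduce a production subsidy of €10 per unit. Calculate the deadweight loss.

€111.11 thousand

In inverse form: demand p = 156 − 0.2q, supply p = 79 + 0.25q.
Competitive equilibrium: 156 − 0.2q = 79 + 0.25q → q* = 171.1111, p* = 121.7778.
The subsidy lowers effective supply by 10: p = 69 + 0.25q.
New quantity: 156 − 0.2q = 69 + 0.25q → q' = 193.3333.
Overproduction Δq = 193.3333 − 171.1111 = 22.2222; wedge = subsidy = 10.
Deadweight loss = ½ × 22.2222 × 10 = €111.11 thousand.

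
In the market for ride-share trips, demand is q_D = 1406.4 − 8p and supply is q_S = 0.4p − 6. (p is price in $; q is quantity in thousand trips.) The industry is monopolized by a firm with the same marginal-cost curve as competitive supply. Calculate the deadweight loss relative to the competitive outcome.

In inverse form: demand p = 175.8 − 0.125q, supply p = 15 + 2.5q.
Competitive equilibrium: 175.8 − 0.125q = 15 + 2.5q → q* = 61.2571, p* = 168.1429.
Marginal revenue: MR = 175.8 − 0.25q. Set MR = MC: 175.8 − 0.25q = 15 + 2.5q → q_m = 58.4727.
Price p_m = 175.8 − 0.125·58.4727 = 168.4909; MC(q_m) = 15 + 2.5·58.4727 = 161.1818.
Competitive q* = 61.2571, so Δq = 2.7844; wedge = 168.4909 − 161.1818 = 7.3091.
The triangle = ½ × 2.7844 × 7.3091 = $10.18 thousand.

$10.18 thousand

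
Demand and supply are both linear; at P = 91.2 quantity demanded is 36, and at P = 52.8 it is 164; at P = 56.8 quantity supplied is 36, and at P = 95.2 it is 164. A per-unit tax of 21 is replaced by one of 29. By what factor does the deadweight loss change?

1.907

Demand slope = (52.8 − 91.2)/(164 − 36) = −0.3, so P = 102 − 0.3Q.
Supply slope = (95.2 − 56.8)/(164 − 36) = 0.3, so P = 46 + 0.3Q.
Competitive equilibrium: 102 − 0.3Q = 46 + 0.3Q → Q* = 93.3333, P* = 74.
For a per-unit tax t: ΔQ = t/0.6, so DWL = ½·t·(t/0.6) = t²/1.2.
At t = 21: DWL = 367.5. At t = 29: DWL = 700.833.
Ratio = (29/21)² = 1.907.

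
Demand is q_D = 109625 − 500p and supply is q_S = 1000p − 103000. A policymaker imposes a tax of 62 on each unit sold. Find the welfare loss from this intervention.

640666.67

In inverse form: demand p = 219.25 − 0.002q, supply p = 103 + 0.001q.
Competitive equilibrium: 219.25 − 0.002q = 103 + 0.001q → q* = 38750, p* = 141.75.
With the tax, the buyer price exceeds the seller price by 62: (219.25 − 0.002q) − (103 + 0.001q) = 62 → q' = 18083.3333.
Δq = 38750 − 18083.3333 = 20666.6667; the wedge equals the tax, 62.
DWL = ½ × 20666.6667 × 62 = 640666.67.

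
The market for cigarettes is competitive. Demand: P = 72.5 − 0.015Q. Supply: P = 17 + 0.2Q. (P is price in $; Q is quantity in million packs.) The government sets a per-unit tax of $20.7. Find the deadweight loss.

Competitive equilibrium: 72.5 − 0.015Q = 17 + 0.2Q → Q* = 258.1395, P* = 68.6279.
With the tax, the buyer price exceeds the seller price by 20.7: (72.5 − 0.015Q) − (17 + 0.2Q) = 20.7 → Q' = 161.8605.
ΔQ = 258.1395 − 161.8605 = 96.279; the wedge equals the tax, 20.7.
The triangle = ½ × 96.279 × 20.7 = $996.49 million.

$996.49 million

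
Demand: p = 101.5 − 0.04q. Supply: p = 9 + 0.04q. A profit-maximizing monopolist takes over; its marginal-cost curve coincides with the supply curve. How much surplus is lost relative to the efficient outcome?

5941.84

Competitive equilibrium: 101.5 − 0.04q = 9 + 0.04q → q* = 1156.25, p* = 55.25.
Marginal revenue: MR = 101.5 − 0.08q. Set MR = MC: 101.5 − 0.08q = 9 + 0.04q → q_m = 770.83333.
Price p_m = 101.5 − 0.04·770.83333 = 70.66667; MC(q_m) = 9 + 0.04·770.83333 = 39.83333.
Competitive q* = 1156.25, so Δq = 385.41667; wedge = 70.66667 − 39.83333 = 30.83334.
Deadweight loss = ½ × 385.41667 × 30.83334 = 5941.84.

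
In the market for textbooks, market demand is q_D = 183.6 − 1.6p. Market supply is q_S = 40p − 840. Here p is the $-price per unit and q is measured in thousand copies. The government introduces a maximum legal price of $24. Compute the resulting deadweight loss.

$190.82 thousand

In inverse form: demand p = 114.75 − 0.625q, supply p = 21 + 0.025q.
Competitive equilibrium: 114.75 − 0.625q = 21 + 0.025q → q* = 144.2308, p* = 24.6058.
At the ceiling p = 24, quantity supplied = (24 − 21)/0.025 = 120.
Willingness to pay at q' = 120: 114.75 − 0.625·120 = 39.75.
Δq = 144.2308 − 120 = 24.2308; wedge = 39.75 − 24 = 15.75.
The triangle = ½ × 24.2308 × 15.75 = $190.82 thousand.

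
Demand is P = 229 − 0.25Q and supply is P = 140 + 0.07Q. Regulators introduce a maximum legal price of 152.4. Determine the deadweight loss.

Competitive equilibrium: 229 − 0.25Q = 140 + 0.07Q → Q* = 278.125, P* = 159.4688.
At the ceiling P = 152.4, quantity supplied = (152.4 − 140)/0.07 = 177.1429.
Willingness to pay at Q' = 177.1429: 229 − 0.25·177.1429 = 184.7143.
ΔQ = 278.125 − 177.1429 = 100.9821; wedge = 184.7143 − 152.4 = 32.3143.
Deadweight loss = ½ × 100.9821 × 32.3143 = 1631.58.

1631.58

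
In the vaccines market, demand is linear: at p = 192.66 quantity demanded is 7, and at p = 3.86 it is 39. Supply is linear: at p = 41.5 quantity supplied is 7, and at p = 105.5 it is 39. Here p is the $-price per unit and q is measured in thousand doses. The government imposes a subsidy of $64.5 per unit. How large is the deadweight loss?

Demand slope = (3.86 − 192.66)/(39 − 7) = −5.9, so p = 233.96 − 5.9q.
Supply slope = (105.5 − 41.5)/(39 − 7) = 2, so p = 27.5 + 2q.
Competitive equilibrium: 233.96 − 5.9q = 27.5 + 2q → q* = 26.1342, p* = 79.7684.
The subsidy lowers effective supply by 64.5: p = 2q − 37.
New quantity: 233.96 − 5.9q = 2q − 37 → q' = 34.2987.
Overproduction Δq = 34.2987 − 26.1342 = 8.1645; wedge = subsidy = 64.5.
DWL = ½ × 8.1645 × 64.5 = $263.31 thousand.

$263.31 thousand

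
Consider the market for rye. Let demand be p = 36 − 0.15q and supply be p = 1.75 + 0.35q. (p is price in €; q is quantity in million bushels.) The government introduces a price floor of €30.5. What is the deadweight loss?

Competitive equilibrium: 36 − 0.15q = 1.75 + 0.35q → q* = 68.5, p* = 25.725.
At the floor p = 30.5, quantity demanded = (36 − 30.5)/0.15 = 36.6667.
Sellers' marginal cost at q' = 36.6667: 1.75 + 0.35·36.6667 = 14.5833.
Δq = 68.5 − 36.6667 = 31.8333; wedge = 30.5 − 14.5833 = 15.9167.
DWL = ½ × 31.8333 × 15.9167 = €253.34 million.

€253.34 million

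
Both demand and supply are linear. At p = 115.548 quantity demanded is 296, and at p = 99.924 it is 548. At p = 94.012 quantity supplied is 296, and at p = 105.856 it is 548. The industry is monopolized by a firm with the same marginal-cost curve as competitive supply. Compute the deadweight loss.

1745.42

Demand slope = (99.924 − 115.548)/(548 − 296) = −0.062, so p = 133.9 − 0.062q.
Supply slope = (105.856 − 94.012)/(548 − 296) = 0.047, so p = 80.1 + 0.047q.
Competitive equilibrium: 133.9 − 0.062q = 80.1 + 0.047q → q* = 493.578, p* = 103.2982.
Marginal revenue: MR = 133.9 − 0.124q. Set MR = MC: 133.9 − 0.124q = 80.1 + 0.047q → q_m = 314.6199.
Price p_m = 133.9 − 0.062·314.6199 = 114.3936; MC(q_m) = 80.1 + 0.047·314.6199 = 94.8871.
Competitive q* = 493.578, so Δq = 178.9581; wedge = 114.3936 − 94.8871 = 19.5065.
DWL = ½ × 178.9581 × 19.5065 = 1745.42.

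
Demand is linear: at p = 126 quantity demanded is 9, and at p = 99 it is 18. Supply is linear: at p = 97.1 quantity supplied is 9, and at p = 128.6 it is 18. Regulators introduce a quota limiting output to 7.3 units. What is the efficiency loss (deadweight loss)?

Demand slope = (99 − 126)/(18 − 9) = −3, so p = 153 − 3q.
Supply slope = (128.6 − 97.1)/(18 − 9) = 3.5, so p = 65.6 + 3.5q.
Competitive equilibrium: 153 − 3q = 65.6 + 3.5q → q* = 13.4462, p* = 112.6615.
At q = 7.3: demand price = 153 − 3·7.3 = 131.1; supply price = 65.6 + 3.5·7.3 = 91.15.
Δq = 13.4462 − 7.3 = 6.1462; wedge = 131.1 − 91.15 = 39.95.
DWL = ½ × 6.1462 × 39.95 = 122.77.

122.77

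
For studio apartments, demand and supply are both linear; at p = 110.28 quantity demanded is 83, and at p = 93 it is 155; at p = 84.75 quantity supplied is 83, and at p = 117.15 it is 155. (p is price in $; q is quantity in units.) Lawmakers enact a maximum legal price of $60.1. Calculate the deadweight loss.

Demand slope = (93 − 110.28)/(155 − 83) = −0.24, so p = 130.2 − 0.24q.
Supply slope = (117.15 − 84.75)/(155 − 83) = 0.45, so p = 47.4 + 0.45q.
Competitive equilibrium: 130.2 − 0.24q = 47.4 + 0.45q → q* = 120, p* = 101.4.
At the ceiling p = 60.1, quantity supplied = (60.1 − 47.4)/0.45 = 28.2222.
Willingness to pay at q' = 28.2222: 130.2 − 0.24·28.2222 = 123.4267.
Δq = 120 − 28.2222 = 91.7778; wedge = 123.4267 − 60.1 = 63.3267.
The triangle = ½ × 91.7778 × 63.3267 = $2905.99.

$2905.99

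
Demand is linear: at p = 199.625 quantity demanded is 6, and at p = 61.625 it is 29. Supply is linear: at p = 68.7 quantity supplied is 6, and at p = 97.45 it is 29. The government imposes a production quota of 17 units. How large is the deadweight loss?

180.61

Demand slope = (61.625 − 199.625)/(29 − 6) = −6, so p = 235.625 − 6q.
Supply slope = (97.45 − 68.7)/(29 − 6) = 1.25, so p = 61.2 + 1.25q.
Competitive equilibrium: 235.625 − 6q = 61.2 + 1.25q → q* = 24.0586, p* = 91.2733.
At q = 17: demand price = 235.625 − 6·17 = 133.625; supply price = 61.2 + 1.25·17 = 82.45.
Δq = 24.0586 − 17 = 7.0586; wedge = 133.625 − 82.45 = 51.175.
Deadweight loss = ½ × 7.0586 × 51.175 = 180.61.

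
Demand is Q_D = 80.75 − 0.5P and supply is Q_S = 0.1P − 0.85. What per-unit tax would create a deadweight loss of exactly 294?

84

In inverse form: demand P = 161.5 − 2Q, supply P = 8.5 + 10Q.
Competitive equilibrium: 161.5 − 2Q = 8.5 + 10Q → Q* = 12.75, P* = 136.
A tax t gives ΔQ = t/12 and wedge t, so DWL = t²/24.
t²/24 = 294 → t² = 7056 → t = 84.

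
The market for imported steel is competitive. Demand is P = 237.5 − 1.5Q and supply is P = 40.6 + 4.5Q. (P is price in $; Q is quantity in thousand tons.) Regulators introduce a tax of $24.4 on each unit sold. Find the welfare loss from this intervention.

Competitive equilibrium: 237.5 − 1.5Q = 40.6 + 4.5Q → Q* = 32.8167, P* = 188.275.
With the tax, the buyer price exceeds the seller price by 24.4: (237.5 − 1.5Q) − (40.6 + 4.5Q) = 24.4 → Q' = 28.75.
ΔQ = 32.8167 − 28.75 = 4.0667; the wedge equals the tax, 24.4.
DWL = ½ × 4.0667 × 24.4 = $49.61 thousand.

$49.61 thousand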